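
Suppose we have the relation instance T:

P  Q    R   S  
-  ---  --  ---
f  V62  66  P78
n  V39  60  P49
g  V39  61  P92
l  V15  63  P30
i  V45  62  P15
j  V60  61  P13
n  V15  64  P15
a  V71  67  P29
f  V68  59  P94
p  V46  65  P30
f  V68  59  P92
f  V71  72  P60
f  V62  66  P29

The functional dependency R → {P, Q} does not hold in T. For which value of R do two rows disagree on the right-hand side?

61

R=66: 2 rows → {P,Q} = (f, V62), (f, V62) ✓
R=60: 1 row → {P,Q} = (n, V39) ✓
R=61: 2 rows → {P,Q} takes values {(g, V39), (j, V60)} — violation
R=63: 1 row → {P,Q} = (l, V15) ✓
R=62: 1 row → {P,Q} = (i, V45) ✓
R=64: 1 row → {P,Q} = (n, V15) ✓
R=67: 1 row → {P,Q} = (a, V71) ✓
R=59: 2 rows → {P,Q} = (f, V68), (f, V68) ✓
R=65: 1 row → {P,Q} = (p, V46) ✓
R=72: 1 row → {P,Q} = (f, V71) ✓
The only R value with inconsistent RHS is R=61.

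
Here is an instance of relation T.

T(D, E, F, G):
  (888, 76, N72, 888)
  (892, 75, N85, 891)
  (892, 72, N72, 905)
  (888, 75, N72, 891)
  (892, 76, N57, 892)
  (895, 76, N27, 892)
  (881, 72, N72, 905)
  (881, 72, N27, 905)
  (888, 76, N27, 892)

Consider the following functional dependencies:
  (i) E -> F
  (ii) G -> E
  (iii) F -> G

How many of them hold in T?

1

(i) E -> F: E=76: 4 rows → F takes values {N72, N57, N27} — violation; E=75: 2 rows → F takes values {N85, N72} — violation; E=72: 3 rows → F takes values {N72, N27} — violation — fails.
(ii) G -> E: every LHS value maps to a single RHS value — holds.
(iii) F -> G: F=N72: 4 rows → G takes values {888, 905, 891} — violation; F=N27: 3 rows → G takes values {892, 905} — violation — fails.
1 of the 3 dependencies holds.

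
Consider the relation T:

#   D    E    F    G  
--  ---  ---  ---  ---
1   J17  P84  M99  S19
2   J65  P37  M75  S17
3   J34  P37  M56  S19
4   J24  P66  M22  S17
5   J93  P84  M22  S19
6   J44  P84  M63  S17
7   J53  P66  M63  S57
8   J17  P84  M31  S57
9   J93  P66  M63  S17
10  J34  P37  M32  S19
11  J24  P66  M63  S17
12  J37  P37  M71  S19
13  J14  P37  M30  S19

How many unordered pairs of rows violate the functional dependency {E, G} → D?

(E=P84, G=S19): violating pairs (1,5) — 1 pair.
(E=P37, G=S19): violating pairs (3,12), (3,13), (10,12), (10,13), (12,13) — 5 pairs.
(E=P66, G=S17): violating pairs (4,9), (9,11) — 2 pairs.

8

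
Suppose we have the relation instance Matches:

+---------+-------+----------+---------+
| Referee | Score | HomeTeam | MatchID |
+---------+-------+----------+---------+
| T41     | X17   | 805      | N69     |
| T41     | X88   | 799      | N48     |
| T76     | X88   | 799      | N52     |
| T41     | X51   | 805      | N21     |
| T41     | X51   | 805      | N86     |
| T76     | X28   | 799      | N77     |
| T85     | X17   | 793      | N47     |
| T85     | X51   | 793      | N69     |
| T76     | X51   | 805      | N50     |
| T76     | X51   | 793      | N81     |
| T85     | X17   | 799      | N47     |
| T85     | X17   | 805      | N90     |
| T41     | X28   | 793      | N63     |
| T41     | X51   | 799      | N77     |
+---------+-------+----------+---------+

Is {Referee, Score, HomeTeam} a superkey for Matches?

No

Two distinct rows share (Referee=T41, Score=X51, HomeTeam=805), so {Referee, Score, HomeTeam} does not determine every attribute — not a superkey.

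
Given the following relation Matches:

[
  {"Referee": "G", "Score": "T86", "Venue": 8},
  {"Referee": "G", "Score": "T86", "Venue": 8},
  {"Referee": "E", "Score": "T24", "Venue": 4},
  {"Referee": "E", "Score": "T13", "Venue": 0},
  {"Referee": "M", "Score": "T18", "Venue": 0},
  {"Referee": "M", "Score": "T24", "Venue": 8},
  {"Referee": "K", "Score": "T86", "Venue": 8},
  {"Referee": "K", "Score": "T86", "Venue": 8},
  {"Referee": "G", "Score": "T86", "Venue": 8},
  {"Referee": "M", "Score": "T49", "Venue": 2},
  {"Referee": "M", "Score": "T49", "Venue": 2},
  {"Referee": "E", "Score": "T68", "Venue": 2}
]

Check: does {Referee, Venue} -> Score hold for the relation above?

(Referee=G, Venue=8): 3 rows → Score = T86, T86, T86 ✓
(Referee=E, Venue=4): 1 row → Score = T24 ✓
(Referee=E, Venue=0): 1 row → Score = T13 ✓
(Referee=M, Venue=0): 1 row → Score = T18 ✓
(Referee=M, Venue=8): 1 row → Score = T24 ✓
(Referee=K, Venue=8): 2 rows → Score = T86, T86 ✓
(Referee=M, Venue=2): 2 rows → Score = T49, T49 ✓
(Referee=E, Venue=2): 1 row → Score = T68 ✓
Every {Referee, Venue} value is associated with a single Score value, so {Referee, Venue} -> Score holds.

Yes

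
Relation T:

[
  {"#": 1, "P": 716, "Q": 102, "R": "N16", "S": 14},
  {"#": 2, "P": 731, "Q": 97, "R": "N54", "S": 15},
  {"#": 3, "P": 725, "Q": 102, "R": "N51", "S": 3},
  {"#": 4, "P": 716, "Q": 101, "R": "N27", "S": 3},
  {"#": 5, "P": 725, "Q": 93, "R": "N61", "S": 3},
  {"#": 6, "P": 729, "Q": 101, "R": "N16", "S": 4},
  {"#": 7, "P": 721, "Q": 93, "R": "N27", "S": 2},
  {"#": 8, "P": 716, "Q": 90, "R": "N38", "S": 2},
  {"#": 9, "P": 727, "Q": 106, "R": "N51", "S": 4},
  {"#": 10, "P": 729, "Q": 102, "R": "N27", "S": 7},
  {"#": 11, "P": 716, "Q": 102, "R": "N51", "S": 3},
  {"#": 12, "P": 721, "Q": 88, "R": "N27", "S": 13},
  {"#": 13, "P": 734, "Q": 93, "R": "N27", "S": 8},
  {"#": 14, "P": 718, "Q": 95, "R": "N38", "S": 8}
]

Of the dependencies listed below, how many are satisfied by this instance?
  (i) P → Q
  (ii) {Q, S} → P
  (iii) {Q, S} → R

1

(i) P → Q: P=716: rows 1, 4, 8, 11 → Q takes values {102, 101, 90} — violation; P=725: rows 3, 5 → Q takes values {102, 93} — violation; P=729: rows 6, 10 → Q takes values {101, 102} — violation; P=721: rows 7, 12 → Q takes values {93, 88} — violation — fails.
(ii) {Q, S} → P: (Q=102, S=3): rows 3, 11 → P takes values {725, 716} — violation — fails.
(iii) {Q, S} → R: every LHS value maps to a single RHS value — holds.
1 of the 3 dependencies holds.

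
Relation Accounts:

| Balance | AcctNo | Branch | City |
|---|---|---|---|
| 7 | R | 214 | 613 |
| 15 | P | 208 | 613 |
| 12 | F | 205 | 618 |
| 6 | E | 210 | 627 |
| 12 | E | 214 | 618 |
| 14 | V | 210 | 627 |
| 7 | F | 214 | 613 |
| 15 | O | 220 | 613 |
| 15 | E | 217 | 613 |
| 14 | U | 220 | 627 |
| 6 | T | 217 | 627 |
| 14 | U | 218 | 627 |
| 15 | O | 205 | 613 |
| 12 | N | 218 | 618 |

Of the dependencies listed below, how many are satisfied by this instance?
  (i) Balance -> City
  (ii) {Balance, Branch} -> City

2

(i) Balance -> City: every LHS value maps to a single RHS value — holds.
(ii) {Balance, Branch} -> City: every LHS value maps to a single RHS value — holds.
2 of the 2 dependencies hold.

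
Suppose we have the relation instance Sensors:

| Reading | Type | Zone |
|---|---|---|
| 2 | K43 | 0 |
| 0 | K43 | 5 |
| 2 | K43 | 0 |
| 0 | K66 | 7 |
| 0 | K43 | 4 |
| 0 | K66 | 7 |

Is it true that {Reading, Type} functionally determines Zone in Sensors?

No

(Reading=2, Type=K43): 2 rows → Zone = 0, 0 ✓
(Reading=0, Type=K43): 2 rows → Zone takes values {5, 4} — violation
(Reading=0, Type=K66): 2 rows → Zone = 7, 7 ✓
Two rows agree on {Reading, Type} but differ on Zone, so {Reading, Type} -> Zone does not hold.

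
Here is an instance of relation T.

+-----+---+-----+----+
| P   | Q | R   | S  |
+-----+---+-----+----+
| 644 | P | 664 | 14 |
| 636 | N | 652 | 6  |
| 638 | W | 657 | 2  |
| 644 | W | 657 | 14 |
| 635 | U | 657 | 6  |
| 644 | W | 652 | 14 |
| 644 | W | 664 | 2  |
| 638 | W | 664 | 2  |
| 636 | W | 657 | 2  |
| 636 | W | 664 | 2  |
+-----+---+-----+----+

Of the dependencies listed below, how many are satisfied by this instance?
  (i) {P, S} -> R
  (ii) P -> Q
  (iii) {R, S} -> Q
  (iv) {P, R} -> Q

1

(i) {P, S} -> R: (P=644, S=14): 3 rows → R takes values {664, 657, 652} — violation; (P=638, S=2): 2 rows → R takes values {657, 664} — violation; (P=636, S=2): 2 rows → R takes values {657, 664} — violation — fails.
(ii) P -> Q: P=644: 4 rows → Q takes values {P, W} — violation; P=636: 3 rows → Q takes values {N, W} — violation — fails.
(iii) {R, S} -> Q: every LHS value maps to a single RHS value — holds.
(iv) {P, R} -> Q: (P=644, R=664): 2 rows → Q takes values {P, W} — violation — fails.
1 of the 4 dependencies holds.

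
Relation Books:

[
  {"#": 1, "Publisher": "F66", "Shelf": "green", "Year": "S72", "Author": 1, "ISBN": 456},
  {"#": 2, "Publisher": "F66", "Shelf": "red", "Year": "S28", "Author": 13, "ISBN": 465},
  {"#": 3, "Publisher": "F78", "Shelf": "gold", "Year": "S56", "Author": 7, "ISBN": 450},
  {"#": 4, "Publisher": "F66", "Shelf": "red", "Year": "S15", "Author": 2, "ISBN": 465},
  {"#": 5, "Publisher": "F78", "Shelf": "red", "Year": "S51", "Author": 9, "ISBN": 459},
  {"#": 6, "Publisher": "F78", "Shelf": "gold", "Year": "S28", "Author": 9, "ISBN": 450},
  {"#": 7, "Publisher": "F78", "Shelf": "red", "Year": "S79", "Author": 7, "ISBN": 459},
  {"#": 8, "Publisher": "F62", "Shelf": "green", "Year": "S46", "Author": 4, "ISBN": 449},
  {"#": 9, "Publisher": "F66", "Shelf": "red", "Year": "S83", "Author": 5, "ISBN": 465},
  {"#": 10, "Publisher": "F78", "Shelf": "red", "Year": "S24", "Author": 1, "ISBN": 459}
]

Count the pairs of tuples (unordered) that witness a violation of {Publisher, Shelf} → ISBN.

0

(Publisher=F66, Shelf=red): all 3 rows agree on ISBN — 0 pairs.
(Publisher=F78, Shelf=gold): all 2 rows agree on ISBN — 0 pairs.
(Publisher=F78, Shelf=red): all 3 rows agree on ISBN — 0 pairs.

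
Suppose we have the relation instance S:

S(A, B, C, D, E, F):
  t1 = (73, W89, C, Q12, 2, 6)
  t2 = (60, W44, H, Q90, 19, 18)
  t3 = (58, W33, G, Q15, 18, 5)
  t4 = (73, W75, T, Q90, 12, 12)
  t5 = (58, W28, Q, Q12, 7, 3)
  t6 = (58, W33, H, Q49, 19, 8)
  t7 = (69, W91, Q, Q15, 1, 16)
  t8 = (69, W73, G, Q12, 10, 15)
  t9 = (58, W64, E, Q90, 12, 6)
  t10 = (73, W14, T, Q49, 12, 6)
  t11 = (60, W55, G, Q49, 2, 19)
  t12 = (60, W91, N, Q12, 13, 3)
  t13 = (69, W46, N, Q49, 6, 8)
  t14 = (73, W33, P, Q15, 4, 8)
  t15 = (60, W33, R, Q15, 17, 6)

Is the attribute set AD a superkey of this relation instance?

Yes

All 15 rows have distinct AD values, so AD → (all attributes) holds and AD is a superkey.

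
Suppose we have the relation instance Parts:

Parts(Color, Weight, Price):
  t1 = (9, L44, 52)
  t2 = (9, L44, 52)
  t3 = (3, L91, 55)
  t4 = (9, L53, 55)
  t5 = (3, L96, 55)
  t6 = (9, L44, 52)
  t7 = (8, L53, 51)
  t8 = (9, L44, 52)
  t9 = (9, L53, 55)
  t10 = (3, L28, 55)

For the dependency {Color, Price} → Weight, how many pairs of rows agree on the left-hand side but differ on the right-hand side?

(Color=9, Price=52): all 4 rows agree on Weight — 0 pairs.
(Color=3, Price=55): violating pairs (3,5), (3,10), (5,10) — 3 pairs.
(Color=9, Price=55): all 2 rows agree on Weight — 0 pairs.

3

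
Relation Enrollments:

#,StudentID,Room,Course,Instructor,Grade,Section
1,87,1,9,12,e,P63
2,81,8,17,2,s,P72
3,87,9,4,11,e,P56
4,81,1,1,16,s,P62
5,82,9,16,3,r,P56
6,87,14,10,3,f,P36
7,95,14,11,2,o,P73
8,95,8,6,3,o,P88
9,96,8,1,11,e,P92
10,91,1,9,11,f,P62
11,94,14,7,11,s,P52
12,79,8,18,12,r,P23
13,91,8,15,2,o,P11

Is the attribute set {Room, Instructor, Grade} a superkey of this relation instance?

Yes

All 13 rows have distinct {Room, Instructor, Grade} values, so {Room, Instructor, Grade} → (all attributes) holds and {Room, Instructor, Grade} is a superkey.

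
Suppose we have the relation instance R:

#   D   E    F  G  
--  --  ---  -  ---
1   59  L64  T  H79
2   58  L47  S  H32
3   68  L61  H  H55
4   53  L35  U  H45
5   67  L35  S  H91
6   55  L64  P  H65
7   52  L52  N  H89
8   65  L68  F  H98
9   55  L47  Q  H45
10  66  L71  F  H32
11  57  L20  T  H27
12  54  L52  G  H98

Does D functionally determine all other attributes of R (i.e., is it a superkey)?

Rows 6 and 9 have the same D value D=55 but are distinct tuples, so D does not determine every attribute — not a superkey.

No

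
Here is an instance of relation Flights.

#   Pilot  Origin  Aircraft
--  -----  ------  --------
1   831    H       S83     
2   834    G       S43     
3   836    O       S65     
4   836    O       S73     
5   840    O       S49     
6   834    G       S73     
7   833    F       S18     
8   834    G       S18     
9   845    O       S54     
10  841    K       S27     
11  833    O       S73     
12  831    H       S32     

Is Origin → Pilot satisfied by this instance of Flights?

No

Origin=H: rows 1, 12 → Pilot = 831, 831 ✓
Origin=G: rows 2, 6, 8 → Pilot = 834, 834, 834 ✓
Origin=O: rows 3, 4, 5, 9, 11 → Pilot takes values {836, 840, 845, 833} — violation
Origin=F: row 7 → Pilot = 833 ✓
Origin=K: row 10 → Pilot = 841 ✓
Two rows agree on Origin but differ on Pilot, so Origin → Pilot does not hold.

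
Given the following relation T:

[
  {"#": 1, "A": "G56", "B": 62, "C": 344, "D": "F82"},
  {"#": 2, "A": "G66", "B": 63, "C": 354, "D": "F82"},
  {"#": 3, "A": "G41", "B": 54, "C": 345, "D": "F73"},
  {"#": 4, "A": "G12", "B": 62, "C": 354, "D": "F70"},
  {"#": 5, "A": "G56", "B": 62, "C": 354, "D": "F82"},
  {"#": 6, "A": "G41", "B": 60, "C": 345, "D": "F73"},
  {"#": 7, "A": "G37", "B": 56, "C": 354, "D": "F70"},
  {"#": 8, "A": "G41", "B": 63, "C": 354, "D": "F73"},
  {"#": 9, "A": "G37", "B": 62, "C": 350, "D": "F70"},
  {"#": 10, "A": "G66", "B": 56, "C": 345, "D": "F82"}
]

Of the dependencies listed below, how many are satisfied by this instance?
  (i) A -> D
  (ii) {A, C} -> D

2

(i) A -> D: every LHS value maps to a single RHS value — holds.
(ii) {A, C} -> D: every LHS value maps to a single RHS value — holds.
2 of the 2 dependencies hold.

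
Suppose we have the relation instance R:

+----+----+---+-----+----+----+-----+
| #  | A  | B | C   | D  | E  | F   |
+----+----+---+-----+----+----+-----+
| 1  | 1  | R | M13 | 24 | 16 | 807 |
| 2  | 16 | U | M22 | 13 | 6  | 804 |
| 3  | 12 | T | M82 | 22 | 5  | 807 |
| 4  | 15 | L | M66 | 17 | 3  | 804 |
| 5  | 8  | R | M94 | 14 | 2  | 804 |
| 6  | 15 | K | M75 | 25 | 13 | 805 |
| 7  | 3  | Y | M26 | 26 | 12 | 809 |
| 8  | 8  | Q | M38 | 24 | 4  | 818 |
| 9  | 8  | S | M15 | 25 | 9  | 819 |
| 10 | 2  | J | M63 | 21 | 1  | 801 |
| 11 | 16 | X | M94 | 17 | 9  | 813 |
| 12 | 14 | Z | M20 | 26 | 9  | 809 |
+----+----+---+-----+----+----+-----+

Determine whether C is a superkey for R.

Rows 5 and 11 have the same C value C=M94 but are distinct tuples, so C does not determine every attribute — not a superkey.

No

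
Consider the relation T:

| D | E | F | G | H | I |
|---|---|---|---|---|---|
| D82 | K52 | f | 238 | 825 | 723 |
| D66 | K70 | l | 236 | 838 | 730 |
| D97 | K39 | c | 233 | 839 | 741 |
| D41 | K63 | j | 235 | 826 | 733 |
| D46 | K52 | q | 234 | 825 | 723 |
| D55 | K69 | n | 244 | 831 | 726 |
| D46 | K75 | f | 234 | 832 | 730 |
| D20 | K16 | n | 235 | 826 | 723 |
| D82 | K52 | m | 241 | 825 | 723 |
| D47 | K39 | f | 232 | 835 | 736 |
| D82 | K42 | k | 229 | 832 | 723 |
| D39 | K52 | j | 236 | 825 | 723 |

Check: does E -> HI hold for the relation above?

No

E=K52: 4 rows → {H,I} = (825, 723), (825, 723), (825, 723), (825, 723) ✓
E=K70: 1 row → {H,I} = (838, 730) ✓
E=K39: 2 rows → {H,I} takes values {(839, 741), (835, 736)} — violation
E=K63: 1 row → {H,I} = (826, 733) ✓
E=K69: 1 row → {H,I} = (831, 726) ✓
E=K75: 1 row → {H,I} = (832, 730) ✓
E=K16: 1 row → {H,I} = (826, 723) ✓
E=K42: 1 row → {H,I} = (832, 723) ✓
Two rows agree on E but differ on HI, so E -> HI does not hold.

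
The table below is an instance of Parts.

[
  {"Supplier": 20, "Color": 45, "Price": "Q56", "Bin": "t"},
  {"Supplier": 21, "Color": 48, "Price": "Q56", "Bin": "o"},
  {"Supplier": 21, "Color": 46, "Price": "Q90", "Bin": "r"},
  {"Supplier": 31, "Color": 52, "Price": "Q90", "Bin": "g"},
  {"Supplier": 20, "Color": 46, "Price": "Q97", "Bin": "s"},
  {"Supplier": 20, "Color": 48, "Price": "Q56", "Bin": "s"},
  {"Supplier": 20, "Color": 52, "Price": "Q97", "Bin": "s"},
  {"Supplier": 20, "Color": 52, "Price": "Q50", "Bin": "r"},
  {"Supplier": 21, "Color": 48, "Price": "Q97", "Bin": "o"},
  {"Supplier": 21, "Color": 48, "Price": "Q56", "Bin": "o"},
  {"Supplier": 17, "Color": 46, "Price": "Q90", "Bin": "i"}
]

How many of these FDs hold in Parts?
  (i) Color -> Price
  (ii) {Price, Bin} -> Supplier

1

(i) Color -> Price: Color=48: 4 rows → Price takes values {Q56, Q97} — violation; Color=46: 3 rows → Price takes values {Q90, Q97} — violation; Color=52: 3 rows → Price takes values {Q90, Q97, Q50} — violation — fails.
(ii) {Price, Bin} -> Supplier: every LHS value maps to a single RHS value — holds.
1 of the 2 dependencies holds.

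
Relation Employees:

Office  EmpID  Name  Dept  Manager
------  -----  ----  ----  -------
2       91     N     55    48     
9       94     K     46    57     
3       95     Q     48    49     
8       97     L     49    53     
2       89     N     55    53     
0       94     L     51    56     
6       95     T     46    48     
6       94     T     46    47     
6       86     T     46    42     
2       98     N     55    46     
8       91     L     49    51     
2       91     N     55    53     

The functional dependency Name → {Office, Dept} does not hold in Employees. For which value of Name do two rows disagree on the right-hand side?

Name=N: 4 rows → {Office,Dept} = (2, 55), (2, 55), (2, 55), (2, 55) ✓
Name=K: 1 row → {Office,Dept} = (9, 46) ✓
Name=Q: 1 row → {Office,Dept} = (3, 48) ✓
Name=L: 3 rows → {Office,Dept} takes values {(8, 49), (0, 51)} — violation
Name=T: 3 rows → {Office,Dept} = (6, 46), (6, 46), (6, 46) ✓
The only Name value with inconsistent RHS is Name=L.

L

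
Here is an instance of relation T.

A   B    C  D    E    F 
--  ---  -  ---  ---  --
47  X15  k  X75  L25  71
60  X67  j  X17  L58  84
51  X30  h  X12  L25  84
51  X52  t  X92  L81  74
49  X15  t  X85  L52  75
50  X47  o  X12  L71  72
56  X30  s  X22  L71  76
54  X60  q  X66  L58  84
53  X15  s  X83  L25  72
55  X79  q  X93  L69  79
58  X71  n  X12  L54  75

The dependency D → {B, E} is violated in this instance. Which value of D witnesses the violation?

X12

D=X75: 1 row → {B,E} = (X15, L25) ✓
D=X17: 1 row → {B,E} = (X67, L58) ✓
D=X12: 3 rows → {B,E} takes values {(X30, L25), (X47, L71), (X71, L54)} — violation
D=X92: 1 row → {B,E} = (X52, L81) ✓
D=X85: 1 row → {B,E} = (X15, L52) ✓
D=X22: 1 row → {B,E} = (X30, L71) ✓
D=X66: 1 row → {B,E} = (X60, L58) ✓
D=X83: 1 row → {B,E} = (X15, L25) ✓
D=X93: 1 row → {B,E} = (X79, L69) ✓
The only D value with inconsistent RHS is D=X12.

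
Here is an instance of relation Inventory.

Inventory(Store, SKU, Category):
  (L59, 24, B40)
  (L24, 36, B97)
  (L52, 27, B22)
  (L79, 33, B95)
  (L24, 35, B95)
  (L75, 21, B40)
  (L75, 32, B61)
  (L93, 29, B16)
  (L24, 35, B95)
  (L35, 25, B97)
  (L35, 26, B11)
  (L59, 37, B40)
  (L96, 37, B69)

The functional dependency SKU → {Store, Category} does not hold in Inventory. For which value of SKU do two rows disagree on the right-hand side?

SKU=24: 1 row → {Store,Category} = (L59, B40) ✓
SKU=36: 1 row → {Store,Category} = (L24, B97) ✓
SKU=27: 1 row → {Store,Category} = (L52, B22) ✓
SKU=33: 1 row → {Store,Category} = (L79, B95) ✓
SKU=35: 2 rows → {Store,Category} = (L24, B95), (L24, B95) ✓
SKU=21: 1 row → {Store,Category} = (L75, B40) ✓
SKU=32: 1 row → {Store,Category} = (L75, B61) ✓
SKU=29: 1 row → {Store,Category} = (L93, B16) ✓
SKU=25: 1 row → {Store,Category} = (L35, B97) ✓
SKU=26: 1 row → {Store,Category} = (L35, B11) ✓
SKU=37: 2 rows → {Store,Category} takes values {(L59, B40), (L96, B69)} — violation
The only SKU value with inconsistent RHS is SKU=37.

37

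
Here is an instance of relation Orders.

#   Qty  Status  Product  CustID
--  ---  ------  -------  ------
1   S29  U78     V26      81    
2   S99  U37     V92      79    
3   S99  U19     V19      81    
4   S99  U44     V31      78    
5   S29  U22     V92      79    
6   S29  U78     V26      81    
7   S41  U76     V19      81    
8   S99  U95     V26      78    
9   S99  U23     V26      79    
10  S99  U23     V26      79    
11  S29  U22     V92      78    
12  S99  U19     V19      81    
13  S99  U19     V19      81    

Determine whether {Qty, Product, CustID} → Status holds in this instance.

Yes

(Qty=S29, Product=V26, CustID=81): rows 1, 6 → Status = U78, U78 ✓
(Qty=S99, Product=V92, CustID=79): row 2 → Status = U37 ✓
(Qty=S99, Product=V19, CustID=81): rows 3, 12, 13 → Status = U19, U19, U19 ✓
(Qty=S99, Product=V31, CustID=78): row 4 → Status = U44 ✓
(Qty=S29, Product=V92, CustID=79): row 5 → Status = U22 ✓
(Qty=S41, Product=V19, CustID=81): row 7 → Status = U76 ✓
(Qty=S99, Product=V26, CustID=78): row 8 → Status = U95 ✓
(Qty=S99, Product=V26, CustID=79): rows 9, 10 → Status = U23, U23 ✓
(Qty=S29, Product=V92, CustID=78): row 11 → Status = U22 ✓
Every {Qty, Product, CustID} value is associated with a single Status value, so {Qty, Product, CustID} → Status holds.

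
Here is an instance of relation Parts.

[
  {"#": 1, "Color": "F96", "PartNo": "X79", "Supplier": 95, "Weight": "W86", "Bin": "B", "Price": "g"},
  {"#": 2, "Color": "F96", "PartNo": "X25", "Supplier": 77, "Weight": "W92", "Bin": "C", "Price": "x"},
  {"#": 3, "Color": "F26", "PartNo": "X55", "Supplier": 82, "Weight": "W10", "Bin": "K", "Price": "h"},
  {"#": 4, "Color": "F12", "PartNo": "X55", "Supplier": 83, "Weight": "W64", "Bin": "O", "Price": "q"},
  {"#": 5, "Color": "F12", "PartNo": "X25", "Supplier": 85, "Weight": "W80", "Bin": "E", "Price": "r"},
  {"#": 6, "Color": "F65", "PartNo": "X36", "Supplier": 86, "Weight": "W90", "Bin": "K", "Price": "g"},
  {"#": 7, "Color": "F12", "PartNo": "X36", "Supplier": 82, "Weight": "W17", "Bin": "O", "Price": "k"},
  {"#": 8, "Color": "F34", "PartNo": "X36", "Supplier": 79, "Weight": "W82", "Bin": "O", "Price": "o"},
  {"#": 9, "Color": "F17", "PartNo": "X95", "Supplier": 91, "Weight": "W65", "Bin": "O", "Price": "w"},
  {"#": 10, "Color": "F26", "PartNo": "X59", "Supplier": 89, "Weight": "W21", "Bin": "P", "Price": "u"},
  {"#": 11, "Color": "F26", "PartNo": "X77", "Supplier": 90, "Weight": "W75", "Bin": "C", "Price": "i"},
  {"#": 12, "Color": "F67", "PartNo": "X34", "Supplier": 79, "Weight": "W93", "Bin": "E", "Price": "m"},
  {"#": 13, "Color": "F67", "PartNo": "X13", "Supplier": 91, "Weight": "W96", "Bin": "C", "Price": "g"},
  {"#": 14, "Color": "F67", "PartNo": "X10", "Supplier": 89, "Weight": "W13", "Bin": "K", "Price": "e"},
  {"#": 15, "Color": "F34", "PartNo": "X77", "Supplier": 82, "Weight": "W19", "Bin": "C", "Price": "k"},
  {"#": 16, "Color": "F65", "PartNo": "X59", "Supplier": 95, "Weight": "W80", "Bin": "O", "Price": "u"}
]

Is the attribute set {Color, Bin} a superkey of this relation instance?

No

Rows 4 and 7 have the same {Color, Bin} value (Color=F12, Bin=O) but are distinct tuples, so {Color, Bin} does not determine every attribute — not a superkey.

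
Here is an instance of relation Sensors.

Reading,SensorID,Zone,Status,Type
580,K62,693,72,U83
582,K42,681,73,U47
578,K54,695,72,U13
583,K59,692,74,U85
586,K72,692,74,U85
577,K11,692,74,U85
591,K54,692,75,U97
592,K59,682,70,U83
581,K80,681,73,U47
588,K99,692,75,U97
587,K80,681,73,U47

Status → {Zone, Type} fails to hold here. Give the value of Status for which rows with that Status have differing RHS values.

72

Status=72: 2 rows → {Zone,Type} takes values {(693, U83), (695, U13)} — violation
Status=73: 3 rows → {Zone,Type} = (681, U47), (681, U47), (681, U47) ✓
Status=74: 3 rows → {Zone,Type} = (692, U85), (692, U85), (692, U85) ✓
Status=75: 2 rows → {Zone,Type} = (692, U97), (692, U97) ✓
Status=70: 1 row → {Zone,Type} = (682, U83) ✓
The only Status value with inconsistent RHS is Status=72.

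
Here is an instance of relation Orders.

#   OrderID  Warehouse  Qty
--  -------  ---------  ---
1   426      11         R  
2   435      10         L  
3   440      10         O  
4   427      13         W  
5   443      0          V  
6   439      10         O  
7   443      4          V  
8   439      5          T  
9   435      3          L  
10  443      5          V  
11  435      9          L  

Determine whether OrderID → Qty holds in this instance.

No

OrderID=426: row 1 → Qty = R ✓
OrderID=435: rows 2, 9, 11 → Qty = L, L, L ✓
OrderID=440: row 3 → Qty = O ✓
OrderID=427: row 4 → Qty = W ✓
OrderID=443: rows 5, 7, 10 → Qty = V, V, V ✓
OrderID=439: rows 6, 8 → Qty takes values {O, T} — violation
Two rows agree on OrderID but differ on Qty, so OrderID → Qty does not hold.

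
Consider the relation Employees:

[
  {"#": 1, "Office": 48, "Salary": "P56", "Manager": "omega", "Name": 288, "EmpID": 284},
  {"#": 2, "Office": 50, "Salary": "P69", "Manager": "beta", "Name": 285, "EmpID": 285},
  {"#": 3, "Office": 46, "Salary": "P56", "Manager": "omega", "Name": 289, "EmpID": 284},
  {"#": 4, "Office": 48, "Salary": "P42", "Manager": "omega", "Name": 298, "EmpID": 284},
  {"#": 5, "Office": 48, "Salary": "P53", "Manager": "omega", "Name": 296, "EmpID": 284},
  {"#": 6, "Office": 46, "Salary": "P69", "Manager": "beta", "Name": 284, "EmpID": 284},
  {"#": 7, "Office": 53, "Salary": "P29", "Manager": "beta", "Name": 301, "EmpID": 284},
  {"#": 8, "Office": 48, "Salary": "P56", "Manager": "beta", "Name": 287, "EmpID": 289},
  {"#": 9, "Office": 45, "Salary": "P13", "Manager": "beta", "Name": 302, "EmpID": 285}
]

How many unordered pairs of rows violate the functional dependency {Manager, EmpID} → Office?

(Manager=omega, EmpID=284): violating pairs (1,3), (3,4), (3,5) — 3 pairs.
(Manager=beta, EmpID=285): violating pairs (2,9) — 1 pair.
(Manager=beta, EmpID=284): violating pairs (6,7) — 1 pair.

5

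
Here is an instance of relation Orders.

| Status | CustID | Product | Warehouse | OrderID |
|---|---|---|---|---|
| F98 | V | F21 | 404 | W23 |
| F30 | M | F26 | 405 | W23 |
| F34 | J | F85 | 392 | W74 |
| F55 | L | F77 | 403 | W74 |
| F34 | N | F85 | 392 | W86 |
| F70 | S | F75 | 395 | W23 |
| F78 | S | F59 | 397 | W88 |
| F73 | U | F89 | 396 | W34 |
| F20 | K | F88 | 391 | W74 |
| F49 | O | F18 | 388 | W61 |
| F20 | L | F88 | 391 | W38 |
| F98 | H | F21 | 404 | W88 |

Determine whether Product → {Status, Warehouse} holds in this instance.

Yes

Product=F21: 2 rows → {Status,Warehouse} = (F98, 404), (F98, 404) ✓
Product=F26: 1 row → {Status,Warehouse} = (F30, 405) ✓
Product=F85: 2 rows → {Status,Warehouse} = (F34, 392), (F34, 392) ✓
Product=F77: 1 row → {Status,Warehouse} = (F55, 403) ✓
Product=F75: 1 row → {Status,Warehouse} = (F70, 395) ✓
Product=F59: 1 row → {Status,Warehouse} = (F78, 397) ✓
Product=F89: 1 row → {Status,Warehouse} = (F73, 396) ✓
Product=F88: 2 rows → {Status,Warehouse} = (F20, 391), (F20, 391) ✓
Product=F18: 1 row → {Status,Warehouse} = (F49, 388) ✓
Every Product value is associated with a single {Status, Warehouse} value, so Product → {Status, Warehouse} holds.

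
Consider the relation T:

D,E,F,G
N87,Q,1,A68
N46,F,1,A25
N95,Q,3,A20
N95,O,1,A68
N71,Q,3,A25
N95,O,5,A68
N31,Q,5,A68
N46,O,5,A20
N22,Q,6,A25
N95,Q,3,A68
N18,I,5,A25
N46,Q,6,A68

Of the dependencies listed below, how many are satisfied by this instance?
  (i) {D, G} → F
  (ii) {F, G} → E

(i) {D, G} → F: (D=N95, G=A68): 3 rows → F takes values {1, 5, 3} — violation — fails.
(ii) {F, G} → E: (F=1, G=A68): 2 rows → E takes values {Q, O} — violation; (F=5, G=A68): 2 rows → E takes values {O, Q} — violation — fails.
None of the 2 dependencies hold.

0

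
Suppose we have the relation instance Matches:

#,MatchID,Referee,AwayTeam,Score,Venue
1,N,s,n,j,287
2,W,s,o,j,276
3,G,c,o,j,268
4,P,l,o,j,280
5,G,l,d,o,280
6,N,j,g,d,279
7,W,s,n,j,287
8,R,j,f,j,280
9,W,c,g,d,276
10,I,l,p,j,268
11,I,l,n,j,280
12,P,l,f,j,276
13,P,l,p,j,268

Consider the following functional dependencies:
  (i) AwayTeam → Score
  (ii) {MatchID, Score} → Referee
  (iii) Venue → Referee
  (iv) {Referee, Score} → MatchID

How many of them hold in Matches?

2

(i) AwayTeam → Score: every LHS value maps to a single RHS value — holds.
(ii) {MatchID, Score} → Referee: every LHS value maps to a single RHS value — holds.
(iii) Venue → Referee: Venue=276: rows 2, 9, 12 → Referee takes values {s, c, l} — violation; Venue=268: rows 3, 10, 13 → Referee takes values {c, l} — violation; Venue=280: rows 4, 5, 8, 11 → Referee takes values {l, j} — violation — fails.
(iv) {Referee, Score} → MatchID: (Referee=s, Score=j): rows 1, 2, 7 → MatchID takes values {N, W} — violation; (Referee=l, Score=j): rows 4, 10, 11, 12, 13 → MatchID takes values {P, I} — violation — fails.
2 of the 4 dependencies hold.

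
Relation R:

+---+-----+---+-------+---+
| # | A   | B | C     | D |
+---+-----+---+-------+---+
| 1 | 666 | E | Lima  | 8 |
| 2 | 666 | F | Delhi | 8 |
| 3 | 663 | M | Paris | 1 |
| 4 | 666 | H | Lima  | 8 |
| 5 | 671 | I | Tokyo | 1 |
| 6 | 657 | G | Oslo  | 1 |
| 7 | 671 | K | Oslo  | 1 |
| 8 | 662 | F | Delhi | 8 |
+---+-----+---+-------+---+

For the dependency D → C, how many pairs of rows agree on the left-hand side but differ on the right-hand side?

D=8: violating pairs (1,2), (1,8), (2,4), (4,8) — 4 pairs.
D=1: violating pairs (3,5), (3,6), (3,7), (5,6), (5,7) — 5 pairs.

9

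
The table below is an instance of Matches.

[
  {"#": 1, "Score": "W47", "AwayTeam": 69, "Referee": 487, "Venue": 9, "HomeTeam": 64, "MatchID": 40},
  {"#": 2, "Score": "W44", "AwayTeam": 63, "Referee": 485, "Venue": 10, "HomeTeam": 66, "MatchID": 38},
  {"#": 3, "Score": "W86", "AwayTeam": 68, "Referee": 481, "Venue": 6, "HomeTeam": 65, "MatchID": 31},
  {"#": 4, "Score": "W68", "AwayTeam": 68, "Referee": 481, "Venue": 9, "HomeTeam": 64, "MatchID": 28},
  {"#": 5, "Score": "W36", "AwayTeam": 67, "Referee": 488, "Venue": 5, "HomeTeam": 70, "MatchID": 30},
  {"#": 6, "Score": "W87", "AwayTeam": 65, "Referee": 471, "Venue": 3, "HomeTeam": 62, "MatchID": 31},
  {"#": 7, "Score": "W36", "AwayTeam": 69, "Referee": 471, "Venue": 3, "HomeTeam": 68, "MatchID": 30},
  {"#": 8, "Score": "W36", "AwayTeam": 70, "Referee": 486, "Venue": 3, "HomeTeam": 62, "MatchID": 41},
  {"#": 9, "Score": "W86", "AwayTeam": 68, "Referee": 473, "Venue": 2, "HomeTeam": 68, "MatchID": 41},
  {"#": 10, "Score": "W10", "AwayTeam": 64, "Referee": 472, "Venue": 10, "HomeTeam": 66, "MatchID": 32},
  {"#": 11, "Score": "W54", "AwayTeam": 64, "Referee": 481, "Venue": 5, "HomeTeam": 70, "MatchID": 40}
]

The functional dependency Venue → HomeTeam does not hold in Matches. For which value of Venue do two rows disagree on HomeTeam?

3

Venue=9: rows 1, 4 → HomeTeam = 64, 64 ✓
Venue=10: rows 2, 10 → HomeTeam = 66, 66 ✓
Venue=6: row 3 → HomeTeam = 65 ✓
Venue=5: rows 5, 11 → HomeTeam = 70, 70 ✓
Venue=3: rows 6, 7, 8 → HomeTeam takes values {62, 68} — violation
Venue=2: row 9 → HomeTeam = 68 ✓
The only Venue value with inconsistent HomeTeam is Venue=3.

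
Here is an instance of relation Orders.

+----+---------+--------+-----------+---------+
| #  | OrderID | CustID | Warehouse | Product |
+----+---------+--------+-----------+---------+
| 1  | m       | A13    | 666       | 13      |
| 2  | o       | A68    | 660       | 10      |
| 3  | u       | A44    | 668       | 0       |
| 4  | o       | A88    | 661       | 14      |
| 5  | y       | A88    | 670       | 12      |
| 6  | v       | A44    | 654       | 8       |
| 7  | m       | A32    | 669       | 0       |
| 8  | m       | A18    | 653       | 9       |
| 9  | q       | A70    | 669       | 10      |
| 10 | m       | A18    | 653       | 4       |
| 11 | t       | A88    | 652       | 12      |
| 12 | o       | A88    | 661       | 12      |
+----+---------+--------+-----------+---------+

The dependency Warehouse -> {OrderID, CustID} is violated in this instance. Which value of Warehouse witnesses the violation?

Warehouse=666: row 1 → {OrderID,CustID} = (m, A13) ✓
Warehouse=660: row 2 → {OrderID,CustID} = (o, A68) ✓
Warehouse=668: row 3 → {OrderID,CustID} = (u, A44) ✓
Warehouse=661: rows 4, 12 → {OrderID,CustID} = (o, A88), (o, A88) ✓
Warehouse=670: row 5 → {OrderID,CustID} = (y, A88) ✓
Warehouse=654: row 6 → {OrderID,CustID} = (v, A44) ✓
Warehouse=669: rows 7, 9 → {OrderID,CustID} takes values {(m, A32), (q, A70)} — violation
Warehouse=653: rows 8, 10 → {OrderID,CustID} = (m, A18), (m, A18) ✓
Warehouse=652: row 11 → {OrderID,CustID} = (t, A88) ✓
The only Warehouse value with inconsistent RHS is Warehouse=669.

669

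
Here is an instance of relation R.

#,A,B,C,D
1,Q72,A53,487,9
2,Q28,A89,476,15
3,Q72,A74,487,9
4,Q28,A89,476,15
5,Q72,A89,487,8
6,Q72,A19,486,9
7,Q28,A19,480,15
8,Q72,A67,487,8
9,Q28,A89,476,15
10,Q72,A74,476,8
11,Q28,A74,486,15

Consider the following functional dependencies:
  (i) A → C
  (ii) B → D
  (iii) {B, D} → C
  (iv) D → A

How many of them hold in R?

2

(i) A → C: A=Q72: rows 1, 3, 5, 6, 8, 10 → C takes values {487, 486, 476} — violation; A=Q28: rows 2, 4, 7, 9, 11 → C takes values {476, 480, 486} — violation — fails.
(ii) B → D: B=A89: rows 2, 4, 5, 9 → D takes values {15, 8} — violation; B=A74: rows 3, 10, 11 → D takes values {9, 8, 15} — violation; B=A19: rows 6, 7 → D takes values {9, 15} — violation — fails.
(iii) {B, D} → C: every LHS value maps to a single RHS value — holds.
(iv) D → A: every LHS value maps to a single RHS value — holds.
2 of the 4 dependencies hold.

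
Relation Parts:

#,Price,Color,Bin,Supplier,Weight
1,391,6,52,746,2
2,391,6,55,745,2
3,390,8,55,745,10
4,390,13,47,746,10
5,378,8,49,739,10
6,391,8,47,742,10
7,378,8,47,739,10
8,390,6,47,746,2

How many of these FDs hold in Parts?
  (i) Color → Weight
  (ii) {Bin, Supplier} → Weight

1

(i) Color → Weight: every LHS value maps to a single RHS value — holds.
(ii) {Bin, Supplier} → Weight: (Bin=55, Supplier=745): rows 2, 3 → Weight takes values {2, 10} — violation; (Bin=47, Supplier=746): rows 4, 8 → Weight takes values {10, 2} — violation — fails.
1 of the 2 dependencies holds.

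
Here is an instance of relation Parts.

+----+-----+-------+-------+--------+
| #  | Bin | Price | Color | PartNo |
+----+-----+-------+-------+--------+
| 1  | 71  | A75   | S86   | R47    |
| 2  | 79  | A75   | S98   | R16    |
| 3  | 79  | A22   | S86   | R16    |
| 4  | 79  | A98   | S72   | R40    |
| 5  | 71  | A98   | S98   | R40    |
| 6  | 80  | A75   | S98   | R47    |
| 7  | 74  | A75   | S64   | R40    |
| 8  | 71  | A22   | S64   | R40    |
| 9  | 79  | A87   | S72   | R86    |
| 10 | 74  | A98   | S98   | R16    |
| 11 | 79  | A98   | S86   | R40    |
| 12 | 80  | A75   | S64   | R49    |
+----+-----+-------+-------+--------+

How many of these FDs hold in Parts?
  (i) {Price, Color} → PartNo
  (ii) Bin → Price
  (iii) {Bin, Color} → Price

(i) {Price, Color} → PartNo: (Price=A75, Color=S98): rows 2, 6 → PartNo takes values {R16, R47} — violation; (Price=A98, Color=S98): rows 5, 10 → PartNo takes values {R40, R16} — violation; (Price=A75, Color=S64): rows 7, 12 → PartNo takes values {R40, R49} — violation — fails.
(ii) Bin → Price: Bin=71: rows 1, 5, 8 → Price takes values {A75, A98, A22} — violation; Bin=79: rows 2, 3, 4, 9, 11 → Price takes values {A75, A22, A98, A87} — violation; Bin=74: rows 7, 10 → Price takes values {A75, A98} — violation — fails.
(iii) {Bin, Color} → Price: (Bin=79, Color=S86): rows 3, 11 → Price takes values {A22, A98} — violation; (Bin=79, Color=S72): rows 4, 9 → Price takes values {A98, A87} — violation — fails.
None of the 3 dependencies hold.

0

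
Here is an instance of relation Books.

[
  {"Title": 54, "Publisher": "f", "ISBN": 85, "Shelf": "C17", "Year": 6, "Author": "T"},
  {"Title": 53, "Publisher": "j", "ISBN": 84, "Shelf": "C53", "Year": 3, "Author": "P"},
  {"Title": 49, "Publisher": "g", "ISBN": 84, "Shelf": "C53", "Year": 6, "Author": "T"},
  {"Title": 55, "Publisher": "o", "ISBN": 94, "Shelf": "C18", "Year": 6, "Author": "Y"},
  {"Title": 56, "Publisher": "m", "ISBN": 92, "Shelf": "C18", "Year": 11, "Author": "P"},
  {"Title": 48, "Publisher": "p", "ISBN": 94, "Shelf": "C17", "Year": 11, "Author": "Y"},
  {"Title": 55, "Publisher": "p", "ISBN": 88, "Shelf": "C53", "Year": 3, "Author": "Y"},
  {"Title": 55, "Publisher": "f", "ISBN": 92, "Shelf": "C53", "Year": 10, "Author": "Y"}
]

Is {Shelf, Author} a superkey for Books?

No

Two distinct rows share (Shelf=C53, Author=Y), so {Shelf, Author} does not determine every attribute — not a superkey.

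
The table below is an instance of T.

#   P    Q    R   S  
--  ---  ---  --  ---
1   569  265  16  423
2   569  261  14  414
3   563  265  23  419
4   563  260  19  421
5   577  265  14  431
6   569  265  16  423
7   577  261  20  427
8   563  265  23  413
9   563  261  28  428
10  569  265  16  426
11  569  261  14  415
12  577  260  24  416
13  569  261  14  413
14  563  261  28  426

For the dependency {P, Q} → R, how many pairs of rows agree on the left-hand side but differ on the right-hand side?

(P=569, Q=265): all 3 rows agree on R — 0 pairs.
(P=569, Q=261): all 3 rows agree on R — 0 pairs.
(P=563, Q=265): all 2 rows agree on R — 0 pairs.
(P=563, Q=261): all 2 rows agree on R — 0 pairs.

0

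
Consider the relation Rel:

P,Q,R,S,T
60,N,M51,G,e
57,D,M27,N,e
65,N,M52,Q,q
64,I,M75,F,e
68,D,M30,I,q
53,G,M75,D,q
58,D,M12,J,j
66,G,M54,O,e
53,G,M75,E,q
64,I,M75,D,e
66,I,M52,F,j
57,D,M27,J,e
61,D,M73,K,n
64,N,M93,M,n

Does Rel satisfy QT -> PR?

Yes

(Q=N, T=e): 1 row → {P,R} = (60, M51) ✓
(Q=D, T=e): 2 rows → {P,R} = (57, M27), (57, M27) ✓
(Q=N, T=q): 1 row → {P,R} = (65, M52) ✓
(Q=I, T=e): 2 rows → {P,R} = (64, M75), (64, M75) ✓
(Q=D, T=q): 1 row → {P,R} = (68, M30) ✓
(Q=G, T=q): 2 rows → {P,R} = (53, M75), (53, M75) ✓
(Q=D, T=j): 1 row → {P,R} = (58, M12) ✓
(Q=G, T=e): 1 row → {P,R} = (66, M54) ✓
(Q=I, T=j): 1 row → {P,R} = (66, M52) ✓
(Q=D, T=n): 1 row → {P,R} = (61, M73) ✓
(Q=N, T=n): 1 row → {P,R} = (64, M93) ✓
Every QT value is associated with a single PR value, so QT -> PR holds.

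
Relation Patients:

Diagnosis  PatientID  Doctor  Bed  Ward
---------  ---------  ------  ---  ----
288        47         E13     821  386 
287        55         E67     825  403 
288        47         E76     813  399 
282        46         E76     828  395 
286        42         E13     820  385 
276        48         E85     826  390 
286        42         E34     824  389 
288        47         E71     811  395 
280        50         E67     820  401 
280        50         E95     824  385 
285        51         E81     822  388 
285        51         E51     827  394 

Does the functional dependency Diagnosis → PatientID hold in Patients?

Yes

Diagnosis=288: 3 rows → PatientID = 47, 47, 47 ✓
Diagnosis=287: 1 row → PatientID = 55 ✓
Diagnosis=282: 1 row → PatientID = 46 ✓
Diagnosis=286: 2 rows → PatientID = 42, 42 ✓
Diagnosis=276: 1 row → PatientID = 48 ✓
Diagnosis=280: 2 rows → PatientID = 50, 50 ✓
Diagnosis=285: 2 rows → PatientID = 51, 51 ✓
Every Diagnosis value is associated with a single PatientID value, so Diagnosis → PatientID holds.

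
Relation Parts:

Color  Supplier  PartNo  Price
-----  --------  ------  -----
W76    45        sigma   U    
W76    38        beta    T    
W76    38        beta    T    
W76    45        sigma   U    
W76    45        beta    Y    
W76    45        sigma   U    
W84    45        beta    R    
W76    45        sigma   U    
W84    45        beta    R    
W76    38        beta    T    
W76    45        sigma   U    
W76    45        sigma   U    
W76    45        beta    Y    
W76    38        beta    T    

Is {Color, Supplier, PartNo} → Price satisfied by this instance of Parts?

Yes

(Color=W76, Supplier=45, PartNo=sigma): 6 rows → Price = U, U, U, U, U, U ✓
(Color=W76, Supplier=38, PartNo=beta): 4 rows → Price = T, T, T, T ✓
(Color=W76, Supplier=45, PartNo=beta): 2 rows → Price = Y, Y ✓
(Color=W84, Supplier=45, PartNo=beta): 2 rows → Price = R, R ✓
Every {Color, Supplier, PartNo} value is associated with a single Price value, so {Color, Supplier, PartNo} → Price holds.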